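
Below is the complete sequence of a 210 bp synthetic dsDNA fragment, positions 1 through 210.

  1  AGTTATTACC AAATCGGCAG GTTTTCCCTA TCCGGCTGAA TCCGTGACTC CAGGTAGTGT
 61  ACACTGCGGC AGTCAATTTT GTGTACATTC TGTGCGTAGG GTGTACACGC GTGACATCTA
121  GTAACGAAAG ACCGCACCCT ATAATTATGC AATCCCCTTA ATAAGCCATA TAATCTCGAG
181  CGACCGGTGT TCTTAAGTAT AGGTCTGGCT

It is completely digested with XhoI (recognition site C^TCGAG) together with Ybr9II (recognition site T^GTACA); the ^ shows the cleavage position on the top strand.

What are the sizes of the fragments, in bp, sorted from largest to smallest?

The XhoI site (CTCGAG) starts at position 175.
XhoI cuts after the first base of each site, so after position 175.
Ybr9II sites (TGTACA) start at positions 58, 82, 102.
Ybr9II cuts after the first base of each site, so after positions 58, 82, 102.
Combined cut positions: 58, 82, 102, 175.
Linear molecule, 4 cuts → 5 fragments:
  1–58 → 58 bp
  59–82 → 24 bp
  83–102 → 20 bp
  103–175 → 73 bp
  176–210 → 35 bp
Sorted largest to smallest: 73, 58, 35, 24, 20 bp.

73, 58, 35, 24, 20 bp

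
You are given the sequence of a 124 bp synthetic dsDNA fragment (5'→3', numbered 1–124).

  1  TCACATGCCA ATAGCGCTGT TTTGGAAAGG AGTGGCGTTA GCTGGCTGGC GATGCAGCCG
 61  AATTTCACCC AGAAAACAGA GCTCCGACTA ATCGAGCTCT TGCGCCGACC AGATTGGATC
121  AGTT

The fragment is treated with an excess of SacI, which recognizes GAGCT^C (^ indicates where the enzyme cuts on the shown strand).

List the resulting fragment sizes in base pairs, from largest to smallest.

SacI sites (GAGCTC) start at positions 79, 94.
SacI cuts after base 5 of each site (before the last base), so after positions 83, 98.
Linear molecule, 2 cuts → 3 fragments:
  1–83 → 83 bp
  84–98 → 15 bp
  99–124 → 26 bp
Sorted largest to smallest: 83, 26, 15 bp.

83, 26, 15 bp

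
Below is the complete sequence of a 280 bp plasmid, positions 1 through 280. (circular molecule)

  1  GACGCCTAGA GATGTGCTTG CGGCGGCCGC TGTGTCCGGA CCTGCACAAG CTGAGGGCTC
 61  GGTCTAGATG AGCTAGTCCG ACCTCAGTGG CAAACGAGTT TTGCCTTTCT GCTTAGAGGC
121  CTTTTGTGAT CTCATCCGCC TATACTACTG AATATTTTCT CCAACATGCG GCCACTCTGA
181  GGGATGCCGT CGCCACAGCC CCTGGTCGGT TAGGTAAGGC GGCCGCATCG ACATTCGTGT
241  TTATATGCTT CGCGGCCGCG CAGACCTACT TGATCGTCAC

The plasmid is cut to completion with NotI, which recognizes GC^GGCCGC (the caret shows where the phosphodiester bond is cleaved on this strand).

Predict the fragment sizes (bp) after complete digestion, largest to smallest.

NotI sites (GCGGCCGC) start at positions 23, 219, 252.
NotI cuts after base 2 of each site, so after positions 24, 220, 253.
Circular molecule, 3 cuts → 3 fragments:
  25–220 → 196 bp
  221–253 → 33 bp
  254–280 then 1–24 → 27 + 24 = 51 bp
Sorted largest to smallest: 196, 51, 33 bp.

196, 51, 33 bp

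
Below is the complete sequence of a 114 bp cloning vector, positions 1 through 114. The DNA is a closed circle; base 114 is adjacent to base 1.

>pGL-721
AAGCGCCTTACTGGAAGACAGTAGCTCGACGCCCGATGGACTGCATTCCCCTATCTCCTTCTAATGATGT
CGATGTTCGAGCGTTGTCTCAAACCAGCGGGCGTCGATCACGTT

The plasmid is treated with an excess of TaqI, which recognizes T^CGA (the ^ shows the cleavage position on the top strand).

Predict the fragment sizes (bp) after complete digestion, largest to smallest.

44, 36, 27, 7 bp

TaqI sites (TCGA) start at positions 26, 70, 77, 104.
TaqI cuts after the first base of each site, so after positions 26, 70, 77, 104.
Circular molecule, 4 cuts → 4 fragments:
  27–70 → 44 bp
  71–77 → 7 bp
  78–104 → 27 bp
  105–114 then 1–26 → 10 + 26 = 36 bp
Sorted largest to smallest: 44, 36, 27, 7 bp.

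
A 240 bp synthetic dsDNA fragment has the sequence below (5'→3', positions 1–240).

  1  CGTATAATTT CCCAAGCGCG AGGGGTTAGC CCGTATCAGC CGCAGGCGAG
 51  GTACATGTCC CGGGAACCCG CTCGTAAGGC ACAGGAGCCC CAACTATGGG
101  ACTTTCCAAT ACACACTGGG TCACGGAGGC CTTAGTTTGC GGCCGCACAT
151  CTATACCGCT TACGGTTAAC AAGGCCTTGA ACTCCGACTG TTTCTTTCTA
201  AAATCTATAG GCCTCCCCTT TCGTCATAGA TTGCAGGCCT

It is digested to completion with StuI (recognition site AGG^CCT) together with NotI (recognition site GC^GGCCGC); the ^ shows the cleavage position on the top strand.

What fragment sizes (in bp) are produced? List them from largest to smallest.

129, 37, 34, 26, 11, 3 bp

StuI sites (AGGCCT) start at positions 127, 172, 209, 235.
StuI cuts after base 3 of each site, so after positions 129, 174, 211, 237.
The NotI site (GCGGCCGC) starts at position 139.
NotI cuts after base 2 of each site, so after position 140.
Combined cut positions: 129, 140, 174, 211, 237.
Linear molecule, 5 cuts → 6 fragments:
  1–129 → 129 bp
  130–140 → 11 bp
  141–174 → 34 bp
  175–211 → 37 bp
  212–237 → 26 bp
  238–240 → 3 bp
Sorted largest to smallest: 129, 37, 34, 26, 11, 3 bp.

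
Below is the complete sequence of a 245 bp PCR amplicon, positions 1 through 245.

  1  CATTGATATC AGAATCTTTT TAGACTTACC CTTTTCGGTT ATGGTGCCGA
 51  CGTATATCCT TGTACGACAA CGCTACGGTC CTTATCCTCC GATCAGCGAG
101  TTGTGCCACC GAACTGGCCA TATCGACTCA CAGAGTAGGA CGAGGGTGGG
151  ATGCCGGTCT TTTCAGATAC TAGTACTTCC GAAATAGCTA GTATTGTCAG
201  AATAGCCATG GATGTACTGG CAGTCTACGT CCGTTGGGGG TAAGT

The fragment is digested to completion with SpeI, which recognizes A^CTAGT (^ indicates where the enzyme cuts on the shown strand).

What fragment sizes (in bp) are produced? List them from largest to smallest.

The SpeI site (ACTAGT) starts at position 169.
SpeI cuts after the first base of each site, so after position 169.
Linear molecule, 1 cut → 2 fragments:
  1–169 → 169 bp
  170–245 → 76 bp
Sorted largest to smallest: 169, 76 bp.

169, 76 bp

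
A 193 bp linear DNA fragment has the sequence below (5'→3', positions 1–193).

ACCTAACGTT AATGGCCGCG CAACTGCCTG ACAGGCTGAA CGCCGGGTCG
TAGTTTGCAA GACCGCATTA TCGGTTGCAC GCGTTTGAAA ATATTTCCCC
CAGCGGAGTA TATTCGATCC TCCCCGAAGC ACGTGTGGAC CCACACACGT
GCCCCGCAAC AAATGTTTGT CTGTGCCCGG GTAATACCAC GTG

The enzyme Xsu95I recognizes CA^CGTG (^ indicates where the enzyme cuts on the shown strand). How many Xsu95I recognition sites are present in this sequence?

3

CACGTG occurs starting at positions 130, 146, 188.
Xsu95I cuts at 3 sites.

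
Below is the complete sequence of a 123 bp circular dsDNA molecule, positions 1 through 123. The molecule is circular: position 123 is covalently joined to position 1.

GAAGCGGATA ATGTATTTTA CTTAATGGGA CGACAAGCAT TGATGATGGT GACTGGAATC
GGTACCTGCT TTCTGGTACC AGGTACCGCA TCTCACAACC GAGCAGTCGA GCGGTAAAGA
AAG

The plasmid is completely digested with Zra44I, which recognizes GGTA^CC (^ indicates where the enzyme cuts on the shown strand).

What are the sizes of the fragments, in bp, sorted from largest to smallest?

Zra44I sites (GGTACC) start at positions 61, 75, 82.
Zra44I cuts after base 4 of each site, so after positions 64, 78, 85.
Circular molecule, 3 cuts → 3 fragments:
  65–78 → 14 bp
  79–85 → 7 bp
  86–123 then 1–64 → 38 + 64 = 102 bp
Sorted largest to smallest: 102, 14, 7 bp.

102, 14, 7 bp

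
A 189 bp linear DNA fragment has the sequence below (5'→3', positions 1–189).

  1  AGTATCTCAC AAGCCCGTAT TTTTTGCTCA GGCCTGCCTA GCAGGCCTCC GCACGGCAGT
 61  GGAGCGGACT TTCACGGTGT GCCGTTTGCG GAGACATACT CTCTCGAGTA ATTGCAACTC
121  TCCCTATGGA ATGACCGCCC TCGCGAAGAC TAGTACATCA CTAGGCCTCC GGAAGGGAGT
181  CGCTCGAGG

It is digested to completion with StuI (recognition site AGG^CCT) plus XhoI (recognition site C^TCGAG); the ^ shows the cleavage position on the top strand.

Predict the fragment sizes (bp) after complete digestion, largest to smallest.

62, 58, 32, 18, 13, 6 bp

StuI sites (AGGCCT) start at positions 30, 43, 163.
StuI cuts after base 3 of each site, so after positions 32, 45, 165.
XhoI sites (CTCGAG) start at positions 103, 183.
XhoI cuts after the first base of each site, so after positions 103, 183.
Combined cut positions: 32, 45, 103, 165, 183.
Linear molecule, 5 cuts → 6 fragments:
  1–32 → 32 bp
  33–45 → 13 bp
  46–103 → 58 bp
  104–165 → 62 bp
  166–183 → 18 bp
  184–189 → 6 bp
Sorted largest to smallest: 62, 58, 32, 18, 13, 6 bp.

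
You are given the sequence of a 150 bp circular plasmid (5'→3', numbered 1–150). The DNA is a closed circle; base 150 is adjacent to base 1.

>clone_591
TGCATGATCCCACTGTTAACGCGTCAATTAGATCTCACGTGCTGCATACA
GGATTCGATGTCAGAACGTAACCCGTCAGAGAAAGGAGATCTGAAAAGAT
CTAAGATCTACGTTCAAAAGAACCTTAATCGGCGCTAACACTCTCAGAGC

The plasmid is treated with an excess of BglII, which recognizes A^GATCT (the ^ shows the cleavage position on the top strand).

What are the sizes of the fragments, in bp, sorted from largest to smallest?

76, 57, 10, 7 bp

BglII sites (AGATCT) start at positions 30, 87, 97, 104.
BglII cuts after the first base of each site, so after positions 30, 87, 97, 104.
Circular molecule, 4 cuts → 4 fragments:
  31–87 → 57 bp
  88–97 → 10 bp
  98–104 → 7 bp
  105–150 then 1–30 → 46 + 30 = 76 bp
Sorted largest to smallest: 76, 57, 10, 7 bp.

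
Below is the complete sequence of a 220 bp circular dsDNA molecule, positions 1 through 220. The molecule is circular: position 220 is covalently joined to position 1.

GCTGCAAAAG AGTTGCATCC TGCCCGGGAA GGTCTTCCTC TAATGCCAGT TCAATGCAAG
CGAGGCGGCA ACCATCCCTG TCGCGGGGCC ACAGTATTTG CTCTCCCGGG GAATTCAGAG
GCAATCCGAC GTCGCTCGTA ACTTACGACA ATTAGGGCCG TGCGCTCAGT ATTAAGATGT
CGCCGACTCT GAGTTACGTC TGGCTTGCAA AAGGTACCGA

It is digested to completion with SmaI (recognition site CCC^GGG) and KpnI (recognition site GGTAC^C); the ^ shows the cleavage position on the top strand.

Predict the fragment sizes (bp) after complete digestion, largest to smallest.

SmaI sites (CCCGGG) start at positions 23, 105.
SmaI cuts after base 3 of each site, so after positions 25, 107.
The KpnI site (GGTACC) starts at position 213.
KpnI cuts after base 5 of each site (before the last base), so after position 217.
Combined cut positions: 25, 107, 217.
Circular molecule, 3 cuts → 3 fragments:
  26–107 → 82 bp
  108–217 → 110 bp
  218–220 then 1–25 → 3 + 25 = 28 bp
Sorted largest to smallest: 110, 82, 28 bp.

110, 82, 28 bp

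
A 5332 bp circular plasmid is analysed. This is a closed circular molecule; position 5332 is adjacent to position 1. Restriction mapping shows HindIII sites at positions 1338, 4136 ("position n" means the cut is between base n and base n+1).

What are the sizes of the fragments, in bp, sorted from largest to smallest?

Circular molecule, 2 cuts → 2 fragments:
  4136 − 1338 = 2798 bp
  wrap: 5332 − 4136 + 1338 = 2534 bp
Sorted largest to smallest: 2798, 2534 bp.

2798, 2534 bp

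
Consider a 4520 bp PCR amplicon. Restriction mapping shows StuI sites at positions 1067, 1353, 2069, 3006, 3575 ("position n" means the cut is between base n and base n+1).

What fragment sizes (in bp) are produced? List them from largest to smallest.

1067, 945, 937, 716, 569, 286 bp

Linear molecule, 5 cuts → 6 fragments:
  1067 − 0 = 1067 bp
  1353 − 1067 = 286 bp
  2069 − 1353 = 716 bp
  3006 − 2069 = 937 bp
  3575 − 3006 = 569 bp
  4520 − 3575 = 945 bp
Sorted largest to smallest: 1067, 945, 937, 716, 569, 286 bp.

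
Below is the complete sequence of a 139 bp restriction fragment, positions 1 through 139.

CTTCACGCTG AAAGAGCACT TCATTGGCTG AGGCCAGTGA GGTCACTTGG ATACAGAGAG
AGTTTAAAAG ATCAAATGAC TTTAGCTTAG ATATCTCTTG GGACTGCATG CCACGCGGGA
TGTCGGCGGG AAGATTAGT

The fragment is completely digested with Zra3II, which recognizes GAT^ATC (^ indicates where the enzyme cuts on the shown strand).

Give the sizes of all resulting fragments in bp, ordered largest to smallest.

92, 47 bp

The Zra3II site (GATATC) starts at position 90.
Zra3II cuts after base 3 of each site, so after position 92.
Linear molecule, 1 cut → 2 fragments:
  1–92 → 92 bp
  93–139 → 47 bp
Sorted largest to smallest: 92, 47 bp.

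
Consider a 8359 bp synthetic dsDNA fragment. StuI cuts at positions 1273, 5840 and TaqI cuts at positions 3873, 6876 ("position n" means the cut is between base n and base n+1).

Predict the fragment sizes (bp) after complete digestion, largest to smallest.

2600, 1967, 1483, 1273, 1036 bp

Combined cut positions (sorted): 1273, 3873, 5840, 6876.
Linear molecule, 4 cuts → 5 fragments:
  1273 − 0 = 1273 bp
  3873 − 1273 = 2600 bp
  5840 − 3873 = 1967 bp
  6876 − 5840 = 1036 bp
  8359 − 6876 = 1483 bp
Sorted largest to smallest: 2600, 1967, 1483, 1273, 1036 bp.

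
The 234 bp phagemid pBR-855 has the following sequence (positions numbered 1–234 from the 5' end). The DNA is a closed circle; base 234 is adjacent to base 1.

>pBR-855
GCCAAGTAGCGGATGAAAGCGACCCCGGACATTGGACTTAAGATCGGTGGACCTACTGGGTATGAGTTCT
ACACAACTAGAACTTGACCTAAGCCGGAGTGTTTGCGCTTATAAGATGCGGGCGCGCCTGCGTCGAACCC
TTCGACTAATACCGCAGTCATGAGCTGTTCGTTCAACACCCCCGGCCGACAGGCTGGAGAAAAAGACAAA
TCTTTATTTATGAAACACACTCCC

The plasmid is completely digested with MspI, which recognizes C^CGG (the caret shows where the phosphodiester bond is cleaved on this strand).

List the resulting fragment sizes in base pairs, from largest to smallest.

MspI sites (CCGG) start at positions 25, 94, 182.
MspI cuts after the first base of each site, so after positions 25, 94, 182.
Circular molecule, 3 cuts → 3 fragments:
  26–94 → 69 bp
  95–182 → 88 bp
  183–234 then 1–25 → 52 + 25 = 77 bp
Sorted largest to smallest: 88, 77, 69 bp.

88, 77, 69 bp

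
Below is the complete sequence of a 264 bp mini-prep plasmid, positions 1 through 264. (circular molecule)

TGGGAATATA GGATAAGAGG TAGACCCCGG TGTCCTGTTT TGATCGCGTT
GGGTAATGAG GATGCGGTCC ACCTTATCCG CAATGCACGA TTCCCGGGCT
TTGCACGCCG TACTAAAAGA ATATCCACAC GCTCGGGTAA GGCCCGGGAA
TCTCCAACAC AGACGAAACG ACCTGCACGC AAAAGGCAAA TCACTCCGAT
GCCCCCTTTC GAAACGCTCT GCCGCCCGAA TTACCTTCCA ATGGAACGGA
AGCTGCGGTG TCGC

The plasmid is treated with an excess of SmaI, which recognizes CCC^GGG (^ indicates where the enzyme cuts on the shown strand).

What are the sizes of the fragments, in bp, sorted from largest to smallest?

214, 50 bp

SmaI sites (CCCGGG) start at positions 93, 143.
SmaI cuts after base 3 of each site, so after positions 95, 145.
Circular molecule, 2 cuts → 2 fragments:
  96–145 → 50 bp
  146–264 then 1–95 → 119 + 95 = 214 bp
Sorted largest to smallest: 214, 50 bp.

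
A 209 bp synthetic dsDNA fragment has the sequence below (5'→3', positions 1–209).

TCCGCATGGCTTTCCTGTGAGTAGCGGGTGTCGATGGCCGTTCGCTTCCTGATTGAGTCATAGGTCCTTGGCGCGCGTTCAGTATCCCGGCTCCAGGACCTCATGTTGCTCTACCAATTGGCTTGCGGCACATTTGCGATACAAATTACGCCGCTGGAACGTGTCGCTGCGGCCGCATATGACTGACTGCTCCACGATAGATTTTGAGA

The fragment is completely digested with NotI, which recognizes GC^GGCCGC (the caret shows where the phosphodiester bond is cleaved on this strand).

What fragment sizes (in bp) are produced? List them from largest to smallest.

170, 39 bp

The NotI site (GCGGCCGC) starts at position 169.
NotI cuts after base 2 of each site, so after position 170.
Linear molecule, 1 cut → 2 fragments:
  1–170 → 170 bp
  171–209 → 39 bp
Sorted largest to smallest: 170, 39 bp.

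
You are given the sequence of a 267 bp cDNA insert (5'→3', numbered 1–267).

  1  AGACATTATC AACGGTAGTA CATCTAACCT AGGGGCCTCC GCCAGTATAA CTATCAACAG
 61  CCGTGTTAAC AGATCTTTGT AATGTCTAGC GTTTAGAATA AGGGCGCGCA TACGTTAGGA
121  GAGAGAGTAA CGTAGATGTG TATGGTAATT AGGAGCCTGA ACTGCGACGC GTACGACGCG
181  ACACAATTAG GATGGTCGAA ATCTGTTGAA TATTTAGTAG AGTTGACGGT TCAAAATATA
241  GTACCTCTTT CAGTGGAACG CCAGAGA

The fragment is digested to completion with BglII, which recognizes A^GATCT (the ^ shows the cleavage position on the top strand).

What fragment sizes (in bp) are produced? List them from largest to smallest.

196, 71 bp

The BglII site (AGATCT) starts at position 71.
BglII cuts after the first base of each site, so after position 71.
Linear molecule, 1 cut → 2 fragments:
  1–71 → 71 bp
  72–267 → 196 bp
Sorted largest to smallest: 196, 71 bp.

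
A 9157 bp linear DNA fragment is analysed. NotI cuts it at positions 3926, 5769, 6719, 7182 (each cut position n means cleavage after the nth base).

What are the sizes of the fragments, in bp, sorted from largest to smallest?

3926, 1975, 1843, 950, 463 bp

Linear molecule, 4 cuts → 5 fragments:
  3926 − 0 = 3926 bp
  5769 − 3926 = 1843 bp
  6719 − 5769 = 950 bp
  7182 − 6719 = 463 bp
  9157 − 7182 = 1975 bp
Sorted largest to smallest: 3926, 1975, 1843, 950, 463 bp.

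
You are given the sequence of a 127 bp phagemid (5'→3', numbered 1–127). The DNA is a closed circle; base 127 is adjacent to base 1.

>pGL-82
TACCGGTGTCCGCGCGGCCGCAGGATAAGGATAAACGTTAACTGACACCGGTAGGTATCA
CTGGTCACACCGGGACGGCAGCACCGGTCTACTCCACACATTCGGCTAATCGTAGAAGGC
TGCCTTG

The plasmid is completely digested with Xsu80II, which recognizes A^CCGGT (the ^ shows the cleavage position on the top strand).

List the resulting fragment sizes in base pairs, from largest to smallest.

Xsu80II sites (ACCGGT) start at positions 2, 47, 83.
Xsu80II cuts after the first base of each site, so after positions 2, 47, 83.
Circular molecule, 3 cuts → 3 fragments:
  3–47 → 45 bp
  48–83 → 36 bp
  84–127 then 1–2 → 44 + 2 = 46 bp
Sorted largest to smallest: 46, 45, 36 bp.

46, 45, 36 bp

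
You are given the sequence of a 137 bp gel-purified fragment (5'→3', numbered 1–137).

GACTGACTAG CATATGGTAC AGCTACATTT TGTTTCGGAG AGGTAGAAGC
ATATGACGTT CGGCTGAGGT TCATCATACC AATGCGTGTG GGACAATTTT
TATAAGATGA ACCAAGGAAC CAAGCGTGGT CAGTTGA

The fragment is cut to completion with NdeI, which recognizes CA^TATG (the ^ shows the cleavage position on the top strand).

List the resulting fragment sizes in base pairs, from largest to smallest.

86, 39, 12 bp

NdeI sites (CATATG) start at positions 11, 50.
NdeI cuts after base 2 of each site, so after positions 12, 51.
Linear molecule, 2 cuts → 3 fragments:
  1–12 → 12 bp
  13–51 → 39 bp
  52–137 → 86 bp
Sorted largest to smallest: 86, 39, 12 bp.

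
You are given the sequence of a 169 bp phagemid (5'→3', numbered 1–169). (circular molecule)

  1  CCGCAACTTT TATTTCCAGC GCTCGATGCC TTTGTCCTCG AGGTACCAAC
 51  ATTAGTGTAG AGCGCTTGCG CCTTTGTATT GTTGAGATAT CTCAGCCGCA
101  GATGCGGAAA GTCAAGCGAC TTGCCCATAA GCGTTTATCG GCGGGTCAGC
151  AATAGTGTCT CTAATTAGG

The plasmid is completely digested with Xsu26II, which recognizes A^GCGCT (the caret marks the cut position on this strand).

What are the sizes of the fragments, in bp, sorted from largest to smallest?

Xsu26II sites (AGCGCT) start at positions 18, 61.
Xsu26II cuts after the first base of each site, so after positions 18, 61.
Circular molecule, 2 cuts → 2 fragments:
  19–61 → 43 bp
  62–169 then 1–18 → 108 + 18 = 126 bp
Sorted largest to smallest: 126, 43 bp.

126, 43 bp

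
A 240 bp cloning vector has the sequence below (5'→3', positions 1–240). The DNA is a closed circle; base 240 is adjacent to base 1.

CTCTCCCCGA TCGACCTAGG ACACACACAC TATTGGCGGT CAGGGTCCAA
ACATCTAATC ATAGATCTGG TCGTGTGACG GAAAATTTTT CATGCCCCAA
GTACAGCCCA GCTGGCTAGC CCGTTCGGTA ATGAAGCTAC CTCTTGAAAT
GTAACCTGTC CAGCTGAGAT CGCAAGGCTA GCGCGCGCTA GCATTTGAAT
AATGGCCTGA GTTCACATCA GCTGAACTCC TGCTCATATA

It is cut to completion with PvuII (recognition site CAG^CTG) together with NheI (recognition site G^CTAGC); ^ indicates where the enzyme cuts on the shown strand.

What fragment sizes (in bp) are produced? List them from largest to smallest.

PvuII sites (CAGCTG) start at positions 109, 161, 219.
PvuII cuts after base 3 of each site, so after positions 111, 163, 221.
NheI sites (GCTAGC) start at positions 115, 177, 187.
NheI cuts after the first base of each site, so after positions 115, 177, 187.
Combined cut positions: 111, 115, 163, 177, 187, 221.
Circular molecule, 6 cuts → 6 fragments:
  112–115 → 4 bp
  116–163 → 48 bp
  164–177 → 14 bp
  178–187 → 10 bp
  188–221 → 34 bp
  222–240 then 1–111 → 19 + 111 = 130 bp
Sorted largest to smallest: 130, 48, 34, 14, 10, 4 bp.

130, 48, 34, 14, 10, 4 bp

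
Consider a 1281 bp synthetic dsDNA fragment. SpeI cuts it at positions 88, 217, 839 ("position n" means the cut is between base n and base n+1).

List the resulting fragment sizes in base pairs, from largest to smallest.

622, 442, 129, 88 bp

Linear molecule, 3 cuts → 4 fragments:
  88 − 0 = 88 bp
  217 − 88 = 129 bp
  839 − 217 = 622 bp
  1281 − 839 = 442 bp
Sorted largest to smallest: 622, 442, 129, 88 bp.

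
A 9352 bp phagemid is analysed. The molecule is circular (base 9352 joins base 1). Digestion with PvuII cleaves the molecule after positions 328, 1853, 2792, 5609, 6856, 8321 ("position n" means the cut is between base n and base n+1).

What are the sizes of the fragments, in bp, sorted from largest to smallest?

2817, 1525, 1465, 1359, 1247, 939 bp

Circular molecule, 6 cuts → 6 fragments:
  1853 − 328 = 1525 bp
  2792 − 1853 = 939 bp
  5609 − 2792 = 2817 bp
  6856 − 5609 = 1247 bp
  8321 − 6856 = 1465 bp
  wrap: 9352 − 8321 + 328 = 1359 bp
Sorted largest to smallest: 2817, 1525, 1465, 1359, 1247, 939 bp.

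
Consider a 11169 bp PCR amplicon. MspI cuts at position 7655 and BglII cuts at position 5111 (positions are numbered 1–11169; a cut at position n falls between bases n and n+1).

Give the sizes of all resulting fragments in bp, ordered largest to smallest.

Combined cut positions (sorted): 5111, 7655.
Linear molecule, 2 cuts → 3 fragments:
  5111 − 0 = 5111 bp
  7655 − 5111 = 2544 bp
  11169 − 7655 = 3514 bp
Sorted largest to smallest: 5111, 3514, 2544 bp.

5111, 3514, 2544 bp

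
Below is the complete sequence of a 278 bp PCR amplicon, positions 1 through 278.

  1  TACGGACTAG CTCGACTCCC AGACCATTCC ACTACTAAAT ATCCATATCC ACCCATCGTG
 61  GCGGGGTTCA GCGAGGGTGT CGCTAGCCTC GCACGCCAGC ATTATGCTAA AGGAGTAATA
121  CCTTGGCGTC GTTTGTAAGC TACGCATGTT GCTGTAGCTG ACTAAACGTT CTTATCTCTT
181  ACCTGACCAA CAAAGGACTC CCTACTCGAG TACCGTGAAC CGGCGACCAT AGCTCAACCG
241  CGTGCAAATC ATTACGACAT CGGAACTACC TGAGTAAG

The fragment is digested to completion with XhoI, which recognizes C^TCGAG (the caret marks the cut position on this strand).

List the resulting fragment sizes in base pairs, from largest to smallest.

The XhoI site (CTCGAG) starts at position 205.
XhoI cuts after the first base of each site, so after position 205.
Linear molecule, 1 cut → 2 fragments:
  1–205 → 205 bp
  206–278 → 73 bp
Sorted largest to smallest: 205, 73 bp.

205, 73 bp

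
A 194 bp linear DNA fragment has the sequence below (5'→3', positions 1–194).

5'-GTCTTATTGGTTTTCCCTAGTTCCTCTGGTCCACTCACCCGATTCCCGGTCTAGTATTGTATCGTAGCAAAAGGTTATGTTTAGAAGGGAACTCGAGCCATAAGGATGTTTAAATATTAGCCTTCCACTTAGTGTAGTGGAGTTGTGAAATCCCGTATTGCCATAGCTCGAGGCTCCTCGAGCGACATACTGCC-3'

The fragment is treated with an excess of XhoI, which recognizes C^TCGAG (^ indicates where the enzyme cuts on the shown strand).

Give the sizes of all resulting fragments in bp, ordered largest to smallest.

92, 75, 17, 10 bp

XhoI sites (CTCGAG) start at positions 92, 167, 177.
XhoI cuts after the first base of each site, so after positions 92, 167, 177.
Linear molecule, 3 cuts → 4 fragments:
  1–92 → 92 bp
  93–167 → 75 bp
  168–177 → 10 bp
  178–194 → 17 bp
Sorted largest to smallest: 92, 75, 17, 10 bp.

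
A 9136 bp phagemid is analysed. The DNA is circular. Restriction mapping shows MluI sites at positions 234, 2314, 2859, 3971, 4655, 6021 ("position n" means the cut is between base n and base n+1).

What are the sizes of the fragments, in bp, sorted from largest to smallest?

3349, 2080, 1366, 1112, 684, 545 bp

Circular molecule, 6 cuts → 6 fragments:
  2314 − 234 = 2080 bp
  2859 − 2314 = 545 bp
  3971 − 2859 = 1112 bp
  4655 − 3971 = 684 bp
  6021 − 4655 = 1366 bp
  wrap: 9136 − 6021 + 234 = 3349 bp
Sorted largest to smallest: 3349, 2080, 1366, 1112, 684, 545 bp.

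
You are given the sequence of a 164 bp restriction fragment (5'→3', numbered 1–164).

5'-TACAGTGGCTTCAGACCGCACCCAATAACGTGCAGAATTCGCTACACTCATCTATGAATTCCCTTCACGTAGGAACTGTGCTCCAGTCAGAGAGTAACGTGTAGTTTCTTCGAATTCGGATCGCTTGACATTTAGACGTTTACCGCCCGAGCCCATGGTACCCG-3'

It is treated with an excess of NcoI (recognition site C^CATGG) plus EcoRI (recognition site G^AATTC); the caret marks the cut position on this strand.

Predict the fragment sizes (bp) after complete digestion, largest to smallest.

56, 41, 35, 21, 11 bp

The NcoI site (CCATGG) starts at position 153.
NcoI cuts after the first base of each site, so after position 153.
EcoRI sites (GAATTC) start at positions 35, 56, 112.
EcoRI cuts after the first base of each site, so after positions 35, 56, 112.
Combined cut positions: 35, 56, 112, 153.
Linear molecule, 4 cuts → 5 fragments:
  1–35 → 35 bp
  36–56 → 21 bp
  57–112 → 56 bp
  113–153 → 41 bp
  154–164 → 11 bp
Sorted largest to smallest: 56, 41, 35, 21, 11 bp.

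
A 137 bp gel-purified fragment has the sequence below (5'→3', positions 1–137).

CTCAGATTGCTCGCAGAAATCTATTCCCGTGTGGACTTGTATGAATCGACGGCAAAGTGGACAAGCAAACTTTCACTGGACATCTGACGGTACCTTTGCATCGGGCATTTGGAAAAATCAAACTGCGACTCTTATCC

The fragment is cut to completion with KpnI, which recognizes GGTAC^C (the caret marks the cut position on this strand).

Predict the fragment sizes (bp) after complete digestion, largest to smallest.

The KpnI site (GGTACC) starts at position 89.
KpnI cuts after base 5 of each site (before the last base), so after position 93.
Linear molecule, 1 cut → 2 fragments:
  1–93 → 93 bp
  94–137 → 44 bp
Sorted largest to smallest: 93, 44 bp.

93, 44 bp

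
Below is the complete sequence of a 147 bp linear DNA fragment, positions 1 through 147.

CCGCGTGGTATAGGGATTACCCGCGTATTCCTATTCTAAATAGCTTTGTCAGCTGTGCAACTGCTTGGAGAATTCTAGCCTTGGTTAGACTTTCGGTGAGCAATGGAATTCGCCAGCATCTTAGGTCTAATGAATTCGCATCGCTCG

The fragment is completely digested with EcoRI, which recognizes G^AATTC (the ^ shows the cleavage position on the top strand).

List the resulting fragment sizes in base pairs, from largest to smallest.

EcoRI sites (GAATTC) start at positions 70, 106, 132.
EcoRI cuts after the first base of each site, so after positions 70, 106, 132.
Linear molecule, 3 cuts → 4 fragments:
  1–70 → 70 bp
  71–106 → 36 bp
  107–132 → 26 bp
  133–147 → 15 bp
Sorted largest to smallest: 70, 36, 26, 15 bp.

70, 36, 26, 15 bp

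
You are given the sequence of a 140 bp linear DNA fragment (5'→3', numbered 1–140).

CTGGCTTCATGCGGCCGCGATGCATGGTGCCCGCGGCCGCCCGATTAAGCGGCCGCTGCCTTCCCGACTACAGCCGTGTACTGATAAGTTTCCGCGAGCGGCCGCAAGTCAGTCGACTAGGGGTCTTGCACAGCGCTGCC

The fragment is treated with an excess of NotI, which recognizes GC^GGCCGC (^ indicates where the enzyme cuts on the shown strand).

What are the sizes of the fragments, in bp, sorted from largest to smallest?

NotI sites (GCGGCCGC) start at positions 11, 33, 49, 98.
NotI cuts after base 2 of each site, so after positions 12, 34, 50, 99.
Linear molecule, 4 cuts → 5 fragments:
  1–12 → 12 bp
  13–34 → 22 bp
  35–50 → 16 bp
  51–99 → 49 bp
  100–140 → 41 bp
Sorted largest to smallest: 49, 41, 22, 16, 12 bp.

49, 41, 22, 16, 12 bp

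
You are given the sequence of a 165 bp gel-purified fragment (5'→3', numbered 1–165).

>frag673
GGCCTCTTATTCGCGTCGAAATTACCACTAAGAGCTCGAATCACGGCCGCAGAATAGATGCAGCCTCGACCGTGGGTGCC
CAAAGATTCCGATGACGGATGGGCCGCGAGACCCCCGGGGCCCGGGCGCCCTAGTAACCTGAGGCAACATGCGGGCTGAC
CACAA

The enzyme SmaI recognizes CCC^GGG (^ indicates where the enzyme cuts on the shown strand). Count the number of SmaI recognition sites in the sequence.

2

CCCGGG occurs starting at positions 114, 121.
SmaI cuts at 2 sites.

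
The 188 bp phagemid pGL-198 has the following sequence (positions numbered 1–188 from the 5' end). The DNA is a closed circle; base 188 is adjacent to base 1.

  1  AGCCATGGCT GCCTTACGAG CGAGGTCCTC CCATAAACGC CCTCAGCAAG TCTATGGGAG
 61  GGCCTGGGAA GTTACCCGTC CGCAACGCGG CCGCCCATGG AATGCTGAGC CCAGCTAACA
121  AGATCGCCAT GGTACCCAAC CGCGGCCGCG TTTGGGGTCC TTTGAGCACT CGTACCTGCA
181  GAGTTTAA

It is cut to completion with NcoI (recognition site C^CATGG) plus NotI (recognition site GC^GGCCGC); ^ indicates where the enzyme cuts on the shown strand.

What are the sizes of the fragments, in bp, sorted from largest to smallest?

85, 48, 32, 16, 7 bp

NcoI sites (CCATGG) start at positions 3, 95, 127.
NcoI cuts after the first base of each site, so after positions 3, 95, 127.
NotI sites (GCGGCCGC) start at positions 87, 142.
NotI cuts after base 2 of each site, so after positions 88, 143.
Combined cut positions: 3, 88, 95, 127, 143.
Circular molecule, 5 cuts → 5 fragments:
  4–88 → 85 bp
  89–95 → 7 bp
  96–127 → 32 bp
  128–143 → 16 bp
  144–188 then 1–3 → 45 + 3 = 48 bp
Sorted largest to smallest: 85, 48, 32, 16, 7 bp.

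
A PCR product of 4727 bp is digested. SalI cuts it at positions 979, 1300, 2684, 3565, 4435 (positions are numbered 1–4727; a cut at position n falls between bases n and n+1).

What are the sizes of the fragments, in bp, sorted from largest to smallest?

1384, 979, 881, 870, 321, 292 bp

Linear molecule, 5 cuts → 6 fragments:
  979 − 0 = 979 bp
  1300 − 979 = 321 bp
  2684 − 1300 = 1384 bp
  3565 − 2684 = 881 bp
  4435 − 3565 = 870 bp
  4727 − 4435 = 292 bp
Sorted largest to smallest: 1384, 979, 881, 870, 321, 292 bp.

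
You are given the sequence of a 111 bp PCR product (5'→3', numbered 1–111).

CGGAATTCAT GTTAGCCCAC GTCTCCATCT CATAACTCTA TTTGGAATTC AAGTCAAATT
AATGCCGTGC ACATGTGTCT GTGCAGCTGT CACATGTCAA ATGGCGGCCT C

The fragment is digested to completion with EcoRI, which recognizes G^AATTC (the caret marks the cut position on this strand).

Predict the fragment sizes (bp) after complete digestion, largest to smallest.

EcoRI sites (GAATTC) start at positions 3, 45.
EcoRI cuts after the first base of each site, so after positions 3, 45.
Linear molecule, 2 cuts → 3 fragments:
  1–3 → 3 bp
  4–45 → 42 bp
  46–111 → 66 bp
Sorted largest to smallest: 66, 42, 3 bp.

66, 42, 3 bp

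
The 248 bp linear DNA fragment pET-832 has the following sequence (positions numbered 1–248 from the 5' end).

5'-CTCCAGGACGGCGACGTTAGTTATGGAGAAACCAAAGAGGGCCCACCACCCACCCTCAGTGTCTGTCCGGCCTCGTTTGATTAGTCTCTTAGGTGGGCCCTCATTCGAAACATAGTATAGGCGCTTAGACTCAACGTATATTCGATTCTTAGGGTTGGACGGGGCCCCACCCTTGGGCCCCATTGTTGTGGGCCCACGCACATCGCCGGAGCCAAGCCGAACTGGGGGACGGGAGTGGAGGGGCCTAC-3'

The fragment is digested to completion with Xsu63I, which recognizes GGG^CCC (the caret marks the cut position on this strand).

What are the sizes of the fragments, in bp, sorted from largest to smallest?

Xsu63I sites (GGGCCC) start at positions 39, 95, 162, 175, 190.
Xsu63I cuts after base 3 of each site, so after positions 41, 97, 164, 177, 192.
Linear molecule, 5 cuts → 6 fragments:
  1–41 → 41 bp
  42–97 → 56 bp
  98–164 → 67 bp
  165–177 → 13 bp
  178–192 → 15 bp
  193–248 → 56 bp
Sorted largest to smallest: 67, 56, 56, 41, 15, 13 bp.

67, 56, 56, 41, 15, 13 bp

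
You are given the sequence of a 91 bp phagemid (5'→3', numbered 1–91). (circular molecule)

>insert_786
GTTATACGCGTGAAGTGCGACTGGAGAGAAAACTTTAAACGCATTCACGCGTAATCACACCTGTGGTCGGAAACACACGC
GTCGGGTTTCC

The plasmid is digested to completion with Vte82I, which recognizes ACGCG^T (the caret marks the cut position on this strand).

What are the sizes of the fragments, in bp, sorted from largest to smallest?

Vte82I sites (ACGCGT) start at positions 6, 47, 77.
Vte82I cuts after base 5 of each site (before the last base), so after positions 10, 51, 81.
Circular molecule, 3 cuts → 3 fragments:
  11–51 → 41 bp
  52–81 → 30 bp
  82–91 then 1–10 → 10 + 10 = 20 bp
Sorted largest to smallest: 41, 30, 20 bp.

41, 30, 20 bp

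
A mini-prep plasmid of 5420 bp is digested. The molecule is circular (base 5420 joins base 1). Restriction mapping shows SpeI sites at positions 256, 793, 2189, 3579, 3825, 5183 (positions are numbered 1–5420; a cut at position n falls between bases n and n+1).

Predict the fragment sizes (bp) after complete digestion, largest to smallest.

1396, 1390, 1358, 537, 493, 246 bp

Circular molecule, 6 cuts → 6 fragments:
  793 − 256 = 537 bp
  2189 − 793 = 1396 bp
  3579 − 2189 = 1390 bp
  3825 − 3579 = 246 bp
  5183 − 3825 = 1358 bp
  wrap: 5420 − 5183 + 256 = 493 bp
Sorted largest to smallest: 1396, 1390, 1358, 537, 493, 246 bp.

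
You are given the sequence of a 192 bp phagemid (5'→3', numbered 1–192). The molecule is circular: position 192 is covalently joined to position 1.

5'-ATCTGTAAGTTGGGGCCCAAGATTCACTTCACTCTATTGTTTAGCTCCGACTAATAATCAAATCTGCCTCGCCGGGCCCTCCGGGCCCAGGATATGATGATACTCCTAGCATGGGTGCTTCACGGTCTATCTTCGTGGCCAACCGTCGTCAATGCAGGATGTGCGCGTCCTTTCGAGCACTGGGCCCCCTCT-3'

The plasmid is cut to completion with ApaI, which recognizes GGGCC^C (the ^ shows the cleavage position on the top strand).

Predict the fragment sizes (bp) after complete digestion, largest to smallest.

99, 61, 23, 9 bp

ApaI sites (GGGCCC) start at positions 13, 74, 83, 182.
ApaI cuts after base 5 of each site (before the last base), so after positions 17, 78, 87, 186.
Circular molecule, 4 cuts → 4 fragments:
  18–78 → 61 bp
  79–87 → 9 bp
  88–186 → 99 bp
  187–192 then 1–17 → 6 + 17 = 23 bp
Sorted largest to smallest: 99, 61, 23, 9 bp.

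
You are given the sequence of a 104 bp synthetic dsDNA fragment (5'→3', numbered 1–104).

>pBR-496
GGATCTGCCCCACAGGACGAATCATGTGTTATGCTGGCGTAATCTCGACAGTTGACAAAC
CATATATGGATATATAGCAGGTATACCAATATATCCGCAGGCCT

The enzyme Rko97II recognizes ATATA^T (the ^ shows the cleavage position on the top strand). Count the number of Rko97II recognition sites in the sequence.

ATATAT occurs starting at positions 62, 70, 89.
Rko97II cuts at 3 sites.

3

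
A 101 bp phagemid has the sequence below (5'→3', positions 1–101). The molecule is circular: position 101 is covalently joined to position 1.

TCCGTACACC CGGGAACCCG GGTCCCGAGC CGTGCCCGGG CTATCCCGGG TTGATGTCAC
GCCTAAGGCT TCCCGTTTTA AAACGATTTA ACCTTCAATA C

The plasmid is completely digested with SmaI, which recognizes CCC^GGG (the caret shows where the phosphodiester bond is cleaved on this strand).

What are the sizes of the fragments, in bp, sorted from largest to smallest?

SmaI sites (CCCGGG) start at positions 9, 17, 35, 45.
SmaI cuts after base 3 of each site, so after positions 11, 19, 37, 47.
Circular molecule, 4 cuts → 4 fragments:
  12–19 → 8 bp
  20–37 → 18 bp
  38–47 → 10 bp
  48–101 then 1–11 → 54 + 11 = 65 bp
Sorted largest to smallest: 65, 18, 10, 8 bp.

65, 18, 10, 8 bp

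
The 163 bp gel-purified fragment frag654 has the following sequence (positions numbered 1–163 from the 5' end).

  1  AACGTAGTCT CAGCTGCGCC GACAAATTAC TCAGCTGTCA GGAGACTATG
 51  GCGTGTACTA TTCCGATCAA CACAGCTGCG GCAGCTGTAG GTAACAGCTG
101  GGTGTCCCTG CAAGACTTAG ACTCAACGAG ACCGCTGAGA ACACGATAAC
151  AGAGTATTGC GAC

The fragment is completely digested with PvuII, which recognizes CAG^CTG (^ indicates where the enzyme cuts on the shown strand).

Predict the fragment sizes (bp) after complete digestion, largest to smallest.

66, 41, 21, 13, 13, 9 bp

PvuII sites (CAGCTG) start at positions 11, 32, 73, 82, 95.
PvuII cuts after base 3 of each site, so after positions 13, 34, 75, 84, 97.
Linear molecule, 5 cuts → 6 fragments:
  1–13 → 13 bp
  14–34 → 21 bp
  35–75 → 41 bp
  76–84 → 9 bp
  85–97 → 13 bp
  98–163 → 66 bp
Sorted largest to smallest: 66, 41, 21, 13, 13, 9 bp.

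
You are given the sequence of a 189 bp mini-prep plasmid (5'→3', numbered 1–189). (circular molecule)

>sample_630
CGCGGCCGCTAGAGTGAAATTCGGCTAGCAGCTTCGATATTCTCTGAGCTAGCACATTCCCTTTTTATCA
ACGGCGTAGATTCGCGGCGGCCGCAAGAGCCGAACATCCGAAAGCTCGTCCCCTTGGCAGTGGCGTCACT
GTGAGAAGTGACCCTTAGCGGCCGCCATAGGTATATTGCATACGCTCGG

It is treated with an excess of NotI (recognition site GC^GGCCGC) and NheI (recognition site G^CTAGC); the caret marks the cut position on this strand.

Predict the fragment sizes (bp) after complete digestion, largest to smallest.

71, 40, 33, 24, 21 bp

NotI sites (GCGGCCGC) start at positions 2, 87, 158.
NotI cuts after base 2 of each site, so after positions 3, 88, 159.
NheI sites (GCTAGC) start at positions 24, 48.
NheI cuts after the first base of each site, so after positions 24, 48.
Combined cut positions: 3, 24, 48, 88, 159.
Circular molecule, 5 cuts → 5 fragments:
  4–24 → 21 bp
  25–48 → 24 bp
  49–88 → 40 bp
  89–159 → 71 bp
  160–189 then 1–3 → 30 + 3 = 33 bp
Sorted largest to smallest: 71, 40, 33, 24, 21 bp.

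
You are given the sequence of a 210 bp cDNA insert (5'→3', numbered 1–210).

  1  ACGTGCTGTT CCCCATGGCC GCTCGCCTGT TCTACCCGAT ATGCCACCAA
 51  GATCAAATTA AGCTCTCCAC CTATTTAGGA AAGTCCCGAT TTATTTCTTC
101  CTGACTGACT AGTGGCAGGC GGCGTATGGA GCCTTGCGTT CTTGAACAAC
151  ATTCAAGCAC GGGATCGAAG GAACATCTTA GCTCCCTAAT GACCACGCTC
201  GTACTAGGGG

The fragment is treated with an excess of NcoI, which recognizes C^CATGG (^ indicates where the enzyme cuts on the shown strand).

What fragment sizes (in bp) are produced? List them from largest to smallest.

197, 13 bp

The NcoI site (CCATGG) starts at position 13.
NcoI cuts after the first base of each site, so after position 13.
Linear molecule, 1 cut → 2 fragments:
  1–13 → 13 bp
  14–210 → 197 bp
Sorted largest to smallest: 197, 13 bp.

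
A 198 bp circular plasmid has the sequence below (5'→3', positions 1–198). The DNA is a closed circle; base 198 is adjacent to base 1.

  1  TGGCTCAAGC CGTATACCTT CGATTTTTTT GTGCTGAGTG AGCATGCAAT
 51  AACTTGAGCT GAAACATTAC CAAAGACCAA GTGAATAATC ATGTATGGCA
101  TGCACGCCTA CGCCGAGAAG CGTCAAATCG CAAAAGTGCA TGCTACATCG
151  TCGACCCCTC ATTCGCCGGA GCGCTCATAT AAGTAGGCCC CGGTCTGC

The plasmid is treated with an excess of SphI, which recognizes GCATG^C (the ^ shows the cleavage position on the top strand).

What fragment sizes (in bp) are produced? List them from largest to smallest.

102, 56, 40 bp

SphI sites (GCATGC) start at positions 42, 98, 138.
SphI cuts after base 5 of each site (before the last base), so after positions 46, 102, 142.
Circular molecule, 3 cuts → 3 fragments:
  47–102 → 56 bp
  103–142 → 40 bp
  143–198 then 1–46 → 56 + 46 = 102 bp
Sorted largest to smallest: 102, 56, 40 bp.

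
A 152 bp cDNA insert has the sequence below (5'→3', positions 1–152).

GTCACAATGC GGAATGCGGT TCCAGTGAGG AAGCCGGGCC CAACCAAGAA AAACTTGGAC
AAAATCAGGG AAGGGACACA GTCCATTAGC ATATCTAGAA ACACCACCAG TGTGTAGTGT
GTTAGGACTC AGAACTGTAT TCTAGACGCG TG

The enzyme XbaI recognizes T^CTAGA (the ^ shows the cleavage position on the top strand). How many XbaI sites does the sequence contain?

TCTAGA occurs starting at positions 94, 141.
XbaI cuts at 2 sites.

2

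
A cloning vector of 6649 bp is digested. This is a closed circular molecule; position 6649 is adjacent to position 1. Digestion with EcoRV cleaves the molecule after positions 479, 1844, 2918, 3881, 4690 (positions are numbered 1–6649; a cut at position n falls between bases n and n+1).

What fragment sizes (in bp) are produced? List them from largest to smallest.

Circular molecule, 5 cuts → 5 fragments:
  1844 − 479 = 1365 bp
  2918 − 1844 = 1074 bp
  3881 − 2918 = 963 bp
  4690 − 3881 = 809 bp
  wrap: 6649 − 4690 + 479 = 2438 bp
Sorted largest to smallest: 2438, 1365, 1074, 963, 809 bp.

2438, 1365, 1074, 963, 809 bp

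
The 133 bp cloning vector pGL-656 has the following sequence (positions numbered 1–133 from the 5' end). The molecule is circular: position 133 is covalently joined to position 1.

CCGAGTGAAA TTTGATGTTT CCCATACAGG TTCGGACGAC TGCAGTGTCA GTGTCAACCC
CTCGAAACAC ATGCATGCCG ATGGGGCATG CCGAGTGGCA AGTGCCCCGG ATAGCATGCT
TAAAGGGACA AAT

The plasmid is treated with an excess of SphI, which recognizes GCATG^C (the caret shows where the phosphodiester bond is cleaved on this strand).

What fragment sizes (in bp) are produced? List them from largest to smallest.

92, 28, 13 bp

SphI sites (GCATGC) start at positions 73, 86, 114.
SphI cuts after base 5 of each site (before the last base), so after positions 77, 90, 118.
Circular molecule, 3 cuts → 3 fragments:
  78–90 → 13 bp
  91–118 → 28 bp
  119–133 then 1–77 → 15 + 77 = 92 bp
Sorted largest to smallest: 92, 28, 13 bp.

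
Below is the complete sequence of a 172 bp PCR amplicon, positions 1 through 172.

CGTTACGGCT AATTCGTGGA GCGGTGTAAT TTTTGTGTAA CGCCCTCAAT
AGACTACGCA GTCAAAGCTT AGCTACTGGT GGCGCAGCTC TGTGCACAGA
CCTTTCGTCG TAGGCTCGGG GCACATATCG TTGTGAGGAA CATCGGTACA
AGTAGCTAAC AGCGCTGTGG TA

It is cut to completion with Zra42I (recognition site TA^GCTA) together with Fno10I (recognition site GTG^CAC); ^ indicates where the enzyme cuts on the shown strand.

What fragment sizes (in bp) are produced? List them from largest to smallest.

71, 60, 23, 18 bp

Zra42I sites (TAGCTA) start at positions 70, 153.
Zra42I cuts after base 2 of each site, so after positions 71, 154.
The Fno10I site (GTGCAC) starts at position 92.
Fno10I cuts after base 3 of each site, so after position 94.
Combined cut positions: 71, 94, 154.
Linear molecule, 3 cuts → 4 fragments:
  1–71 → 71 bp
  72–94 → 23 bp
  95–154 → 60 bp
  155–172 → 18 bp
Sorted largest to smallest: 71, 60, 23, 18 bp.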